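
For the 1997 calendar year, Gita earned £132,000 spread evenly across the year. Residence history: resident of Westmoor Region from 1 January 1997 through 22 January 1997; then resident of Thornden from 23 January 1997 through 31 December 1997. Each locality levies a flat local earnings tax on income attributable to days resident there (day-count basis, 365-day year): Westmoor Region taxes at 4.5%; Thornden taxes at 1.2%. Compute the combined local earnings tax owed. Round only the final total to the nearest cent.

£1,846.55

Westmoor Region, 1 January – 22 January 1997: 22 days → £132,000 × 4.5% × 22/365 = £358.0274
Thornden, 23 January – 31 December 1997: 343 days → £132,000 × 1.2% × 343/365 = £1,488.5260
Total = £1,846.5534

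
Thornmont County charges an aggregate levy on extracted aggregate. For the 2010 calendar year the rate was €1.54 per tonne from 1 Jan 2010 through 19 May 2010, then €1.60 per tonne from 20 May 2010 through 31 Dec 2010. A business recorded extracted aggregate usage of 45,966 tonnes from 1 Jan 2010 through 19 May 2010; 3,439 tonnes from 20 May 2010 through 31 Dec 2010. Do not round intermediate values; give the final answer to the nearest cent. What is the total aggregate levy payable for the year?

1 Jan – 19 May 2010: 45,966 tonnes at €1.54/tonne → €70,787.64
20 May – 31 Dec 2010: 3,439 tonnes at €1.60/tonne → €5,502.40

€76,290.04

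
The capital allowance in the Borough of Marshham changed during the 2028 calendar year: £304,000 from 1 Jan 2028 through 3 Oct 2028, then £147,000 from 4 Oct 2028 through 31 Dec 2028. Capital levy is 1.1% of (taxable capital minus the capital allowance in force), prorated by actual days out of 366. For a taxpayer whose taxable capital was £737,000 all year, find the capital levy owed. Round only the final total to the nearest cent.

£5,182.95

1 Jan – 3 Oct 2028: 277 days, exemption £304,000 → (£737,000 − £304,000) × 1.1% × 277/366 = £3,604.7842
4 Oct – 31 Dec 2028: 89 days, exemption £147,000 → (£737,000 − £147,000) × 1.1% × 89/366 = £1,578.1694
Total = £5,182.9536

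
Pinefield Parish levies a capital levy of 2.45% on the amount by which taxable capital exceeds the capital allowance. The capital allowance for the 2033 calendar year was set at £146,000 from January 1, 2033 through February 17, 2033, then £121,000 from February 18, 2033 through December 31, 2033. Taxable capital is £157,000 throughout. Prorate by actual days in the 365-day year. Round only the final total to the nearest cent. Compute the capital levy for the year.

£801.45

January 1 – February 17, 2033: 48 days, exemption £146,000 → (£157,000 − £146,000) × 2.45% × 48/365 = £35.4411
February 18 – December 31, 2033: 317 days, exemption £121,000 → (£157,000 − £121,000) × 2.45% × 317/365 = £766.0110
Total = £801.4521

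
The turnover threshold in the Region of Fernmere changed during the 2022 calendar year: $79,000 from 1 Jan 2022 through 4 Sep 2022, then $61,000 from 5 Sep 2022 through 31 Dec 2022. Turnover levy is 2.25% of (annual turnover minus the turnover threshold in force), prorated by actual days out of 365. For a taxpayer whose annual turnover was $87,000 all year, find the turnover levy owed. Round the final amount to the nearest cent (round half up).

$310.93

1 Jan – 4 Sep 2022: 247 days, exemption $79,000 → ($87,000 − $79,000) × 2.25% × 247/365 = $121.8082
5 Sep – 31 Dec 2022: 118 days, exemption $61,000 → ($87,000 − $61,000) × 2.25% × 118/365 = $189.1233
Total = $310.9315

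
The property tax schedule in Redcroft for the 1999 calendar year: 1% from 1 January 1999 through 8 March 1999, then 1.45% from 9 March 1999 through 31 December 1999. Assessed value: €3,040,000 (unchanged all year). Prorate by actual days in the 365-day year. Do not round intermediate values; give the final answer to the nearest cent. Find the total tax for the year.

1 January – 8 March 1999: 67 days at 1% → €3,040,000 × 1% × 67/365 = €5,580.2740
9 March – 31 December 1999: 298 days at 1.45% → €3,040,000 × 1.45% × 298/365 = €35,988.6027
Total = €41,568.8767

€41,568.88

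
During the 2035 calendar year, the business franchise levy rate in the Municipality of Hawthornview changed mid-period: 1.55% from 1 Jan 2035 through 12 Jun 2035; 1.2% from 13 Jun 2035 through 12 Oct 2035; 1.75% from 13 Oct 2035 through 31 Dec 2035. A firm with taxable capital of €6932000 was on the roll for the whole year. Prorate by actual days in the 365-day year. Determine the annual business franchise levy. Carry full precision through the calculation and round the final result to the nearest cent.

1 Jan – 12 Jun 2035: 163 days at 1.55% → €6932000 × 1.55% × 163/365 = €47982.7342
13 Jun – 12 Oct 2035: 122 days at 1.2% → €6932000 × 1.2% × 122/365 = €27803.9671
13 Oct – 31 Dec 2035: 80 days at 1.75% → €6932000 × 1.75% × 80/365 = €26588.4932
Total = €102375.1945

€102375.19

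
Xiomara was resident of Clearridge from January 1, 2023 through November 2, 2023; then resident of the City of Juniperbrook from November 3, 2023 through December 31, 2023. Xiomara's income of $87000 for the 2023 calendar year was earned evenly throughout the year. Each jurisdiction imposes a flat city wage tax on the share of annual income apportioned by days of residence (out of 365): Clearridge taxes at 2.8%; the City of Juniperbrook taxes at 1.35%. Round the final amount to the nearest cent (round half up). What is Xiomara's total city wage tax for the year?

$2232.09

Clearridge, January 1 – November 2, 2023: 306 days → $87000 × 2.8% × 306/365 = $2042.2356
The City of Juniperbrook, November 3 – December 31, 2023: 59 days → $87000 × 1.35% × 59/365 = $189.8507
Total = $2232.0863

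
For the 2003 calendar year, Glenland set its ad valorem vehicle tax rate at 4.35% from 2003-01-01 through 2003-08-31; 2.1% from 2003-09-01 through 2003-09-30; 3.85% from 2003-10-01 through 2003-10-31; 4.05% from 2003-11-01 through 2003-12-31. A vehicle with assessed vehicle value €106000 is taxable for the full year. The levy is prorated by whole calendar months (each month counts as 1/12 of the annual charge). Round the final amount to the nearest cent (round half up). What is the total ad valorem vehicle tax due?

€4315.08

2003-01-01 to 2003-08-31: 8 months at 4.35% → €106000 × 4.35% × 8/12 = €3074.0000
2003-09-01 to 2003-09-30: 1 month at 2.1% → €106000 × 2.1% × 1/12 = €185.5000
2003-10-01 to 2003-10-31: 1 month at 3.85% → €106000 × 3.85% × 1/12 = €340.0833
2003-11-01 to 2003-12-31: 2 months at 4.05% → €106000 × 4.05% × 2/12 = €715.5000
Total = €4315.0833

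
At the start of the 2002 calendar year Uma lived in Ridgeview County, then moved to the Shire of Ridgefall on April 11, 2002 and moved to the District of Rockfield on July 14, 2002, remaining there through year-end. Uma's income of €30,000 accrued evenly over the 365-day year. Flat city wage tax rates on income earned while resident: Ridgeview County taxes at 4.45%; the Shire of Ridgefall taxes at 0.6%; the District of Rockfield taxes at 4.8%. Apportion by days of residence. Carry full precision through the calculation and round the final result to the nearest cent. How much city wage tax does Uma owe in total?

Ridgeview County, January 1 – April 10, 2002: 100 days → €30,000 × 4.45% × 100/365 = €365.7534
The Shire of Ridgefall, April 11 – July 13, 2002: 94 days → €30,000 × 0.6% × 94/365 = €46.3562
The District of Rockfield, July 14 – December 31, 2002: 171 days → €30,000 × 4.8% × 171/365 = €674.6301
Total = €1,086.7397

€1,086.74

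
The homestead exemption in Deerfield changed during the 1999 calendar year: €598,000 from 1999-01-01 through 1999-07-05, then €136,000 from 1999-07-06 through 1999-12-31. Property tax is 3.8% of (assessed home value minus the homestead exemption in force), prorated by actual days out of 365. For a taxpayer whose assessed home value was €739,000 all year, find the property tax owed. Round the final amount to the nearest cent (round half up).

1999-01-01 to 1999-07-05: 186 days, exemption €598,000 → (€739,000 − €598,000) × 3.8% × 186/365 = €2,730.3781
1999-07-06 to 1999-12-31: 179 days, exemption €136,000 → (€739,000 − €136,000) × 3.8% × 179/365 = €11,237.2767
Total = €13,967.6548

€13,967.65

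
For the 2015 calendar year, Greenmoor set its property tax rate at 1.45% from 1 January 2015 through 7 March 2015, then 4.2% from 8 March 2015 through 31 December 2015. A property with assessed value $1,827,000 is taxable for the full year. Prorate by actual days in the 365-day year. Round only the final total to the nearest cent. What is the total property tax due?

$67,649.05

1 January – 7 March 2015: 66 days at 1.45% → $1,827,000 × 1.45% × 66/365 = $4,790.2438
8 March – 31 December 2015: 299 days at 4.2% → $1,827,000 × 4.2% × 299/365 = $62,858.8110
Total = $67,649.0548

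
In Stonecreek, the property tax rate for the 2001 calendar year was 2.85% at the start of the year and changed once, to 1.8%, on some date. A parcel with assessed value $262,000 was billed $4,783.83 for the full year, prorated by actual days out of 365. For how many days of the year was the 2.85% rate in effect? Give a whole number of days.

Let d = days at the first rate; then 365 − d days at the second rate.
$262,000 × [2.85%·d + 1.8%·(365−d)] / 365 = $4,783.83
Solving gives d = 9, so the new rate took effect on 10 January 2001.

9 days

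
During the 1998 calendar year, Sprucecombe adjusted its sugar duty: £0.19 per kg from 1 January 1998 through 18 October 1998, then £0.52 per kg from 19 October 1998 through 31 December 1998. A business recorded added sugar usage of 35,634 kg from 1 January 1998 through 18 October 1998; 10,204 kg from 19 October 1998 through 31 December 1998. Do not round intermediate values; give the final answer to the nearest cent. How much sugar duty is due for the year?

£12076.54

1 January – 18 October 1998: 35,634 kg at £0.19/kg → £6770.46
19 October – 31 December 1998: 10,204 kg at £0.52/kg → £5306.08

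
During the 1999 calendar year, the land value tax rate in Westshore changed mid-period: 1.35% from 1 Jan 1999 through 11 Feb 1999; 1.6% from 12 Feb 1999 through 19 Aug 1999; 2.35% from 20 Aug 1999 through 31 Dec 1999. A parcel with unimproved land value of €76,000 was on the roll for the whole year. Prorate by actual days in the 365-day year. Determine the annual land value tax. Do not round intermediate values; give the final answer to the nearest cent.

€1,403.40

1 Jan – 11 Feb 1999: 42 days at 1.35% → €76,000 × 1.35% × 42/365 = €118.0603
12 Feb – 19 Aug 1999: 189 days at 1.6% → €76,000 × 1.6% × 189/365 = €629.6548
20 Aug – 31 Dec 1999: 134 days at 2.35% → €76,000 × 2.35% × 134/365 = €655.6822
Total = €1,403.3973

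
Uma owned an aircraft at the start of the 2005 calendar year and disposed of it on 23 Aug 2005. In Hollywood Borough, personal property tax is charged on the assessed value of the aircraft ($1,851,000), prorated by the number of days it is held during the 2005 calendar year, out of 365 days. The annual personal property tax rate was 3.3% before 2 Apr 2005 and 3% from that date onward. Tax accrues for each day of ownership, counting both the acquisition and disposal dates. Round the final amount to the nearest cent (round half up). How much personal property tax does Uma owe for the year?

$37,136.64

1 Jan – 1 Apr 2005: 91 days at 3.3% → $1,851,000 × 3.3% × 91/365 = $15,228.9123
2 Apr – 23 Aug 2005: 144 days at 3% → $1,851,000 × 3% × 144/365 = $21,907.7260
Total = $37,136.6384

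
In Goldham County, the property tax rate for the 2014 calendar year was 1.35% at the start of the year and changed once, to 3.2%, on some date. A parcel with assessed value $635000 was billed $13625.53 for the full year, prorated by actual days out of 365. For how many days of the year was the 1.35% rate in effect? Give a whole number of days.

Let d = days at the first rate; then 365 − d days at the second rate.
$635000 × [1.35%·d + 3.2%·(365−d)] / 365 = $13625.53
Solving gives d = 208, so the new rate took effect on 28 Jul 2014.

208 days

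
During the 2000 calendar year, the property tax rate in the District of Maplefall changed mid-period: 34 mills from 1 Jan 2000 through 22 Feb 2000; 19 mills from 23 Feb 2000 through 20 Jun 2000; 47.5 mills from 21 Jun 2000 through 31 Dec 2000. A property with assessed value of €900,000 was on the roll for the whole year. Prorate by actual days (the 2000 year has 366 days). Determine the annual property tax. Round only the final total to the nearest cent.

1 Jan – 22 Feb 2000: 53 days at 34 mills → €900,000 × 3.4% × 53/366 = €4,431.1475
23 Feb – 20 Jun 2000: 119 days at 19 mills → €900,000 × 1.9% × 119/366 = €5,559.8361
21 Jun – 31 Dec 2000: 194 days at 47.5 mills → €900,000 × 4.75% × 194/366 = €22,659.8361
Total = €32,650.8197

€32,650.82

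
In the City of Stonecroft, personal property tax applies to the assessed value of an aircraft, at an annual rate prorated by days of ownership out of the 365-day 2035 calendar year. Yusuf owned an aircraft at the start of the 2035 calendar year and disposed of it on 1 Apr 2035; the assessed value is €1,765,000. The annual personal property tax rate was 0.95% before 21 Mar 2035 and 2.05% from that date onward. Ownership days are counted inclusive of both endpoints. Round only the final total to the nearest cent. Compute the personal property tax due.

1 Jan – 20 Mar 2035: 79 days at 0.95% → €1,765,000 × 0.95% × 79/365 = €3,629.1301
21 Mar – 1 Apr 2035: 12 days at 2.05% → €1,765,000 × 2.05% × 12/365 = €1,189.5616
Total = €4,818.6918

€4,818.69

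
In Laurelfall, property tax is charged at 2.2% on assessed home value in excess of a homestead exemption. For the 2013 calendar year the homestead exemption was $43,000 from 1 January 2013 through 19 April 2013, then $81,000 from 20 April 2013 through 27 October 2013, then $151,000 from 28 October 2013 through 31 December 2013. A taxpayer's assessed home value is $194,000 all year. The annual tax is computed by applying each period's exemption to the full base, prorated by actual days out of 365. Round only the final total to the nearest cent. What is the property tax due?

1 January – 19 April 2013: 109 days, exemption $43,000 → ($194,000 − $43,000) × 2.2% × 109/365 = $992.0493
20 April – 27 October 2013: 191 days, exemption $81,000 → ($194,000 − $81,000) × 2.2% × 191/365 = $1,300.8932
28 October – 31 December 2013: 65 days, exemption $151,000 → ($194,000 − $151,000) × 2.2% × 65/365 = $168.4658
Total = $2,461.4082

$2,461.41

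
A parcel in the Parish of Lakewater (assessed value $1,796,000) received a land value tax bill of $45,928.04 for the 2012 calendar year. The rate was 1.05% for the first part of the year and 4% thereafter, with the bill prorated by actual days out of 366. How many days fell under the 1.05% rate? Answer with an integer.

179 days

Let d = days at the first rate; then 366 − d days at the second rate.
$1,796,000 × [1.05%·d + 4%·(366−d)] / 366 = $45,928.04
Solving gives d = 179, so the new rate took effect on June 28, 2012.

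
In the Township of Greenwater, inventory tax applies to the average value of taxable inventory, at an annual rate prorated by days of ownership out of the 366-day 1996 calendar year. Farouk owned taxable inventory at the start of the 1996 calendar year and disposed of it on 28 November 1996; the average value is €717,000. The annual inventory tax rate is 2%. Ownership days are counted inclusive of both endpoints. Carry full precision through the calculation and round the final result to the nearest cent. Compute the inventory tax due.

Days held (1 January – 28 November 1996): 333 out of 366
Tax = €717,000 × 2% × 333/366 = €13,047.0492

€13,047.05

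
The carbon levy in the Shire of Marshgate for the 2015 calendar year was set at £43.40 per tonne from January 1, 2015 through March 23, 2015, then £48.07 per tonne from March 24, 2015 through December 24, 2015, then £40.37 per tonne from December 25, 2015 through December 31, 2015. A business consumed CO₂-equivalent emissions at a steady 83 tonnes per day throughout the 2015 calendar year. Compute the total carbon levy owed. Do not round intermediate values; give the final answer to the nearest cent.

£1,420,022.93

January 1 – March 23, 2015: 82 days × 83 tonnes/day = 6,806 tonnes at £43.40/tonne → £295,380.40
March 24 – December 24, 2015: 276 days × 83 tonnes/day = 22,908 tonnes at £48.07/tonne → £1,101,187.56
December 25 – December 31, 2015: 7 days × 83 tonnes/day = 581 tonnes at £40.37/tonne → £23,454.97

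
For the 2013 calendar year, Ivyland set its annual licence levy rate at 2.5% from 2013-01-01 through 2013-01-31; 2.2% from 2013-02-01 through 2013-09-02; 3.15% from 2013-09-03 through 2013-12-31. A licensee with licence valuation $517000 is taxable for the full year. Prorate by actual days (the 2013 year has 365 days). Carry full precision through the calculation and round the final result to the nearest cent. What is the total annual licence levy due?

$13120.47

2013-01-01 to 2013-01-31: 31 days at 2.5% → $517000 × 2.5% × 31/365 = $1097.7397
2013-02-01 to 2013-09-02: 214 days at 2.2% → $517000 × 2.2% × 214/365 = $6668.5918
2013-09-03 to 2013-12-31: 120 days at 3.15% → $517000 × 3.15% × 120/365 = $5354.1370
Total = $13120.4685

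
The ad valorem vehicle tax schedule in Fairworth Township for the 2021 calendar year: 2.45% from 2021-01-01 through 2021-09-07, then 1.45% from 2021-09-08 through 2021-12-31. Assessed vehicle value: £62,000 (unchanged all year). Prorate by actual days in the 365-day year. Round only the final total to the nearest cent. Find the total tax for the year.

£1,323.66

2021-01-01 to 2021-09-07: 250 days at 2.45% → £62,000 × 2.45% × 250/365 = £1,040.4110
2021-09-08 to 2021-12-31: 115 days at 1.45% → £62,000 × 1.45% × 115/365 = £283.2466
Total = £1,323.6575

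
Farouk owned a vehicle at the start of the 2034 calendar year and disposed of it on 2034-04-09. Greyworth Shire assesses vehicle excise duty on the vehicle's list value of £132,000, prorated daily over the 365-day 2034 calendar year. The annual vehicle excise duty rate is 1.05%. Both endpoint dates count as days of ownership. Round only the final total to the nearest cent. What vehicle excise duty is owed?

Days held (2034-01-01 to 2034-04-09): 99 out of 365
Tax = £132,000 × 1.05% × 99/365 = £375.9288

£375.93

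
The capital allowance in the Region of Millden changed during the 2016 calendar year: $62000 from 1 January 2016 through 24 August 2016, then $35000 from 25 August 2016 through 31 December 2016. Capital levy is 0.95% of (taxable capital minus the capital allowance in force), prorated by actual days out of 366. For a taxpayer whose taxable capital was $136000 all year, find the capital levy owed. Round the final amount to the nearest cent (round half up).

$793.41

1 January – 24 August 2016: 237 days, exemption $62000 → ($136000 − $62000) × 0.95% × 237/366 = $455.2213
25 August – 31 December 2016: 129 days, exemption $35000 → ($136000 − $35000) × 0.95% × 129/366 = $338.1844
Total = $793.4057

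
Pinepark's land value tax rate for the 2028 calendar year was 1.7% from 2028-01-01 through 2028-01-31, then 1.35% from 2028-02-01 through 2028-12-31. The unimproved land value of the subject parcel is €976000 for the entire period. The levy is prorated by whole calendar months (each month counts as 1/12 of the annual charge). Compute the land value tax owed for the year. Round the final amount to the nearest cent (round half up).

2028-01-01 to 2028-01-31: 1 month at 1.7% → €976000 × 1.7% × 1/12 = €1382.6667
2028-02-01 to 2028-12-31: 11 months at 1.35% → €976000 × 1.35% × 11/12 = €12078.0000
Total = €13460.6667

€13460.67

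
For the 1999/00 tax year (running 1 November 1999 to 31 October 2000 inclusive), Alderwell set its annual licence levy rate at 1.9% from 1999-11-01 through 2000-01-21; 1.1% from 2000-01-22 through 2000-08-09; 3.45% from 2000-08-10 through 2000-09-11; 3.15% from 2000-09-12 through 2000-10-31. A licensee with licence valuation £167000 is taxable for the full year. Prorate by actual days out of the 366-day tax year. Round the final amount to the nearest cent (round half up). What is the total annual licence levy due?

1999-11-01 to 2000-01-21: 82 days at 1.9% → £167000 × 1.9% × 82/366 = £710.8907
2000-01-22 to 2000-08-09: 201 days at 1.1% → £167000 × 1.1% × 201/366 = £1008.8443
2000-08-10 to 2000-09-11: 33 days at 3.45% → £167000 × 3.45% × 33/366 = £519.4795
2000-09-12 to 2000-10-31: 50 days at 3.15% → £167000 × 3.15% × 50/366 = £718.6475
Total = £2957.8620

£2957.86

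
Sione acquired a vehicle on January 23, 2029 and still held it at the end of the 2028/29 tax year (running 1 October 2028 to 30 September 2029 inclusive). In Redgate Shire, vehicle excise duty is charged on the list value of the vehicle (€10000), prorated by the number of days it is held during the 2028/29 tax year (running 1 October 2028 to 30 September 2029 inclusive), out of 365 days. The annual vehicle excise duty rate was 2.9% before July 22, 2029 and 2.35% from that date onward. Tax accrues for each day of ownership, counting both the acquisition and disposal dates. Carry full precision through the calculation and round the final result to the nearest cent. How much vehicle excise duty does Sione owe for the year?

€188.73

January 23 – July 21, 2029: 180 days at 2.9% → €10000 × 2.9% × 180/365 = €143.0137
July 22 – September 30, 2029: 71 days at 2.35% → €10000 × 2.35% × 71/365 = €45.7123
Total = €188.7260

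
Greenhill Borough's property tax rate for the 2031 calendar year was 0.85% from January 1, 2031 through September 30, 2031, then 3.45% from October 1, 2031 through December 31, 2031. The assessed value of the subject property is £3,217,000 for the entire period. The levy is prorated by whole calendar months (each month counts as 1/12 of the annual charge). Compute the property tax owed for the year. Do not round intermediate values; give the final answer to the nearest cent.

January 1 – September 30, 2031: 9 months at 0.85% → £3,217,000 × 0.85% × 9/12 = £20,508.3750
October 1 – December 31, 2031: 3 months at 3.45% → £3,217,000 × 3.45% × 3/12 = £27,746.6250
Total = £48,255.0000

£48,255.00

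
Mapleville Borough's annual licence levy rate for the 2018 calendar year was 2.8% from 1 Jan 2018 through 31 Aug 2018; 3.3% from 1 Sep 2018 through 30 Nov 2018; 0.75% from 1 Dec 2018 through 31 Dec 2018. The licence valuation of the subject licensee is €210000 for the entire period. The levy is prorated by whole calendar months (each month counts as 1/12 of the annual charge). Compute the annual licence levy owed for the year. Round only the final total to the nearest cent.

1 Jan – 31 Aug 2018: 8 months at 2.8% → €210000 × 2.8% × 8/12 = €3920.0000
1 Sep – 30 Nov 2018: 3 months at 3.3% → €210000 × 3.3% × 3/12 = €1732.5000
1 Dec – 31 Dec 2018: 1 month at 0.75% → €210000 × 0.75% × 1/12 = €131.2500
Total = €5783.7500

€5783.75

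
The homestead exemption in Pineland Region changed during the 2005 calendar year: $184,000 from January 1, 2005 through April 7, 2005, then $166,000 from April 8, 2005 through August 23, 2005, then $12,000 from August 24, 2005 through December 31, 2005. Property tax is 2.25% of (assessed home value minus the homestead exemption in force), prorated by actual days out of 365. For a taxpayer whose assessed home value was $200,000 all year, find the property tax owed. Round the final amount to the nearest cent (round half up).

$1,891.48

January 1 – April 7, 2005: 97 days, exemption $184,000 → ($200,000 − $184,000) × 2.25% × 97/365 = $95.6712
April 8 – August 23, 2005: 138 days, exemption $166,000 → ($200,000 − $166,000) × 2.25% × 138/365 = $289.2329
August 24 – December 31, 2005: 130 days, exemption $12,000 → ($200,000 − $12,000) × 2.25% × 130/365 = $1,506.5753
Total = $1,891.4795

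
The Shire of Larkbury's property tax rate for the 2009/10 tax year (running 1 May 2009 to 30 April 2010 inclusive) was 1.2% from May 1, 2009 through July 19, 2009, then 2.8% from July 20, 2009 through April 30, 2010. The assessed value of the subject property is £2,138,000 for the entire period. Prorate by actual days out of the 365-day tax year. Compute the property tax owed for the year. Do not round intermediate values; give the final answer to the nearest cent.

May 1 – July 19, 2009: 80 days at 1.2% → £2,138,000 × 1.2% × 80/365 = £5,623.2329
July 20, 2009 – April 30, 2010: 285 days at 2.8% → £2,138,000 × 2.8% × 285/365 = £46,743.1233
Total = £52,366.3562

£52,366.36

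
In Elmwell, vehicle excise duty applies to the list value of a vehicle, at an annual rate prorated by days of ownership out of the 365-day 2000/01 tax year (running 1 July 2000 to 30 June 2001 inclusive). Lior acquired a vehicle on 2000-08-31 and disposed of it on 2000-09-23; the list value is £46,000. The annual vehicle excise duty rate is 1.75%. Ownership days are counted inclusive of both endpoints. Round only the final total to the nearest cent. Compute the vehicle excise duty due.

£52.93

Days held (2000-08-31 to 2000-09-23): 24 out of 365
Tax = £46,000 × 1.75% × 24/365 = £52.9315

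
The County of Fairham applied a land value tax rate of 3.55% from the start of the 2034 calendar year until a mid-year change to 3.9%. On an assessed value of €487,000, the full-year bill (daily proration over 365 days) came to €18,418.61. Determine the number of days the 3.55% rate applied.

123 days

Let d = days at the first rate; then 365 − d days at the second rate.
€487,000 × [3.55%·d + 3.9%·(365−d)] / 365 = €18,418.61
Solving gives d = 123, so the new rate took effect on May 4, 2034.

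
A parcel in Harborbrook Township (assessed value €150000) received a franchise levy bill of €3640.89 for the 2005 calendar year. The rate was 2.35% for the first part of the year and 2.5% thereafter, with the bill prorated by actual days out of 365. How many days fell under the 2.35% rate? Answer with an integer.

Let d = days at the first rate; then 365 − d days at the second rate.
€150000 × [2.35%·d + 2.5%·(365−d)] / 365 = €3640.89
Solving gives d = 177, so the new rate took effect on June 27, 2005.

177 days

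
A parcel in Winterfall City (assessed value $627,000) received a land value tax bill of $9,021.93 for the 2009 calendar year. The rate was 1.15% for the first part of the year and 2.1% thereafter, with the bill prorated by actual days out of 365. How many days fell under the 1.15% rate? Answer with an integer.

254 days

Let d = days at the first rate; then 365 − d days at the second rate.
$627,000 × [1.15%·d + 2.1%·(365−d)] / 365 = $9,021.93
Solving gives d = 254, so the new rate took effect on September 12, 2009.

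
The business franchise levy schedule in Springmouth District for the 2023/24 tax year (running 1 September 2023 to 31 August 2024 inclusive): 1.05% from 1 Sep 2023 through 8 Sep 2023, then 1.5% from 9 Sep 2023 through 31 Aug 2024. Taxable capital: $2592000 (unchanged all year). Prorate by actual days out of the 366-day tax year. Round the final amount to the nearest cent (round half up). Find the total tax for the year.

$38625.05

1 Sep – 8 Sep 2023: 8 days at 1.05% → $2592000 × 1.05% × 8/366 = $594.8852
9 Sep 2023 – 31 Aug 2024: 358 days at 1.5% → $2592000 × 1.5% × 358/366 = $38030.1639
Total = $38625.0492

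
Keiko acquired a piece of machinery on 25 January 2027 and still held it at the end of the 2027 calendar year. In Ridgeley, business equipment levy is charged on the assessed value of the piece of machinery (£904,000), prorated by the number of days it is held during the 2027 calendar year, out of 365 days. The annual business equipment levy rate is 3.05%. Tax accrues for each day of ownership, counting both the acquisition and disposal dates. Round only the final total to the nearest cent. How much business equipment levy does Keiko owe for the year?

Days held (25 January – 31 December 2027): 341 out of 365
Tax = £904,000 × 3.05% × 341/365 = £25,759.0466

£25,759.05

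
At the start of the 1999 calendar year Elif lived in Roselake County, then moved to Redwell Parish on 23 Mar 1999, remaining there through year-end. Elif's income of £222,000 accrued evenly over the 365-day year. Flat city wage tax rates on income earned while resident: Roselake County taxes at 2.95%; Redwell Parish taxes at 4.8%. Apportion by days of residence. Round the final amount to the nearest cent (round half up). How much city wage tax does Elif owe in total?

Roselake County, 1 Jan – 22 Mar 1999: 81 days → £222,000 × 2.95% × 81/365 = £1,453.3397
Redwell Parish, 23 Mar – 31 Dec 1999: 284 days → £222,000 × 4.8% × 284/365 = £8,291.2438
Total = £9,744.5836

£9,744.58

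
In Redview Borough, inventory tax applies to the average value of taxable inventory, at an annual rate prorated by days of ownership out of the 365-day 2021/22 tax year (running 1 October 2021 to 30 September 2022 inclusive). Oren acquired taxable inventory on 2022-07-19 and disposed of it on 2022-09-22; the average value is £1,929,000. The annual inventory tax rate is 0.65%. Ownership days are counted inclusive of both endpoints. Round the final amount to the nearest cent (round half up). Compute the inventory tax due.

£2,267.24

Days held (2022-07-19 to 2022-09-22): 66 out of 365
Tax = £1,929,000 × 0.65% × 66/365 = £2,267.2356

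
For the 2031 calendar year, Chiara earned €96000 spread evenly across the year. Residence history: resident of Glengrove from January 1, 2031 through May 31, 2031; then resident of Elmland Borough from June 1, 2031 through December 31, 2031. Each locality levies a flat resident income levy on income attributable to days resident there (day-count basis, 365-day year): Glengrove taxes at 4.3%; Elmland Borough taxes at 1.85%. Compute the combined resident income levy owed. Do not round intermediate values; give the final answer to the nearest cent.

€2749.02

Glengrove, January 1 – May 31, 2031: 151 days → €96000 × 4.3% × 151/365 = €1707.7479
Elmland Borough, June 1 – December 31, 2031: 214 days → €96000 × 1.85% × 214/365 = €1041.2712
Total = €2749.0192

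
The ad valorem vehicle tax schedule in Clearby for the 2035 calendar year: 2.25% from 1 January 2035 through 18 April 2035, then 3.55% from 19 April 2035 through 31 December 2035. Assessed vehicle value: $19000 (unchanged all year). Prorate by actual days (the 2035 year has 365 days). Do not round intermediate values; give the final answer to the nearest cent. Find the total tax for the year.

1 January – 18 April 2035: 108 days at 2.25% → $19000 × 2.25% × 108/365 = $126.4932
19 April – 31 December 2035: 257 days at 3.55% → $19000 × 3.55% × 257/365 = $474.9219
Total = $601.4151

$601.42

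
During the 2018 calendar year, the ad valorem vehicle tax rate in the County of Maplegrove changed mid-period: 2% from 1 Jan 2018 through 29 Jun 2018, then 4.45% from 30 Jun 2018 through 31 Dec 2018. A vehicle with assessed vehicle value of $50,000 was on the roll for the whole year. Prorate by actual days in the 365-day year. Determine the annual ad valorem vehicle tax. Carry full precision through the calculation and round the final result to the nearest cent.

1 Jan – 29 Jun 2018: 180 days at 2% → $50,000 × 2% × 180/365 = $493.1507
30 Jun – 31 Dec 2018: 185 days at 4.45% → $50,000 × 4.45% × 185/365 = $1,127.7397
Total = $1,620.8904

$1,620.89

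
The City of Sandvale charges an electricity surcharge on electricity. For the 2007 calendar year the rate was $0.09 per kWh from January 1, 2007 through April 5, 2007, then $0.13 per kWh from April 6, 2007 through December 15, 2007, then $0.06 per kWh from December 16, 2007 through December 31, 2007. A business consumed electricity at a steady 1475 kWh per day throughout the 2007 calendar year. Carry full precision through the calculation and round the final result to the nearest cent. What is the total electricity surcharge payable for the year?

January 1 – April 5, 2007: 95 days × 1475 kWh/day = 140,125 kWh at $0.09/kWh → $12,611.25
April 6 – December 15, 2007: 254 days × 1475 kWh/day = 374,650 kWh at $0.13/kWh → $48,704.50
December 16 – December 31, 2007: 16 days × 1475 kWh/day = 23,600 kWh at $0.06/kWh → $1,416.00

$62,731.75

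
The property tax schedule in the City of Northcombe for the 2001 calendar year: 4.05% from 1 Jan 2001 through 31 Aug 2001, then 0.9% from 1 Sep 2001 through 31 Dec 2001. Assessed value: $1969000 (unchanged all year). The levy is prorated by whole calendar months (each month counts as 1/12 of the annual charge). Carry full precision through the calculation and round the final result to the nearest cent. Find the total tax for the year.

1 Jan – 31 Aug 2001: 8 months at 4.05% → $1969000 × 4.05% × 8/12 = $53163.0000
1 Sep – 31 Dec 2001: 4 months at 0.9% → $1969000 × 0.9% × 4/12 = $5907.0000
Total = $59070.0000

$59070.00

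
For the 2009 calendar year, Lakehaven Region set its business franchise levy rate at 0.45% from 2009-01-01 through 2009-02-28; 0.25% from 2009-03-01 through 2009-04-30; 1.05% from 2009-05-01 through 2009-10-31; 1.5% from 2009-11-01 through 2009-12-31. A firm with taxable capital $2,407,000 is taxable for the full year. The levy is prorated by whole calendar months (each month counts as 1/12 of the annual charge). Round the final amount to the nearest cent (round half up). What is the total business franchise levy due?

2009-01-01 to 2009-02-28: 2 months at 0.45% → $2,407,000 × 0.45% × 2/12 = $1,805.2500
2009-03-01 to 2009-04-30: 2 months at 0.25% → $2,407,000 × 0.25% × 2/12 = $1,002.9167
2009-05-01 to 2009-10-31: 6 months at 1.05% → $2,407,000 × 1.05% × 6/12 = $12,636.7500
2009-11-01 to 2009-12-31: 2 months at 1.5% → $2,407,000 × 1.5% × 2/12 = $6,017.5000
Total = $21,462.4167

$21,462.42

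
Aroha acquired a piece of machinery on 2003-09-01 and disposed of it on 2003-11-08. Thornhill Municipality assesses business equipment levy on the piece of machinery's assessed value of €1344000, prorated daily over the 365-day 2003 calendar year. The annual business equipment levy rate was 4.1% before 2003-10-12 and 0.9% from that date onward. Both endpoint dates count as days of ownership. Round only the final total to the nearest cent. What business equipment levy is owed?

€7117.68

2003-09-01 to 2003-10-11: 41 days at 4.1% → €1344000 × 4.1% × 41/365 = €6189.7644
2003-10-12 to 2003-11-08: 28 days at 0.9% → €1344000 × 0.9% × 28/365 = €927.9123
Total = €7117.6767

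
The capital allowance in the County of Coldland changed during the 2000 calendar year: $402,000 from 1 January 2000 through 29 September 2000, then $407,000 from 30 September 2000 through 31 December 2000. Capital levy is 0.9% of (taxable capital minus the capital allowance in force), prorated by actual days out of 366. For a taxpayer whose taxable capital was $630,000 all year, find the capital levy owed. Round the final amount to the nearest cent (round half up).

1 January – 29 September 2000: 273 days, exemption $402,000 → ($630,000 − $402,000) × 0.9% × 273/366 = $1,530.5902
30 September – 31 December 2000: 93 days, exemption $407,000 → ($630,000 − $407,000) × 0.9% × 93/366 = $509.9754
Total = $2,040.5656

$2,040.57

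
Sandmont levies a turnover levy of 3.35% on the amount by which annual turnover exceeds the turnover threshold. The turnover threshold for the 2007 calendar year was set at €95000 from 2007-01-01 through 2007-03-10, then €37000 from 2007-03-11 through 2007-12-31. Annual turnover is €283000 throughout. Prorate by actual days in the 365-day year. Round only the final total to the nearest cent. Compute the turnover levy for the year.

2007-01-01 to 2007-03-10: 69 days, exemption €95000 → (€283000 − €95000) × 3.35% × 69/365 = €1190.5808
2007-03-11 to 2007-12-31: 296 days, exemption €37000 → (€283000 − €37000) × 3.35% × 296/365 = €6683.1123
Total = €7873.6932

€7873.69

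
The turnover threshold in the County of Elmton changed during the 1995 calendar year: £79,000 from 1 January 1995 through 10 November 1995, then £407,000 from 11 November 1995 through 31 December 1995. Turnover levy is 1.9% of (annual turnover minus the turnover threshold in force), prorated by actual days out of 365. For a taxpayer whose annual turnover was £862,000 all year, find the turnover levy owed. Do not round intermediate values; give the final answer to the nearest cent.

£14,006.23

1 January – 10 November 1995: 314 days, exemption £79,000 → (£862,000 − £79,000) × 1.9% × 314/365 = £12,798.2959
11 November – 31 December 1995: 51 days, exemption £407,000 → (£862,000 − £407,000) × 1.9% × 51/365 = £1,207.9315
Total = £14,006.2274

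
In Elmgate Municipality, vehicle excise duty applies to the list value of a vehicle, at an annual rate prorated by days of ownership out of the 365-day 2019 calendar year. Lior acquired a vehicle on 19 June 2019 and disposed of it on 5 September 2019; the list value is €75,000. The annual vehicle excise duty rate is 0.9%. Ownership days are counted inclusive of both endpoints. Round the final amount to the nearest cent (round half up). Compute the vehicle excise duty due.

€146.10

Days held (19 June – 5 September 2019): 79 out of 365
Tax = €75,000 × 0.9% × 79/365 = €146.0959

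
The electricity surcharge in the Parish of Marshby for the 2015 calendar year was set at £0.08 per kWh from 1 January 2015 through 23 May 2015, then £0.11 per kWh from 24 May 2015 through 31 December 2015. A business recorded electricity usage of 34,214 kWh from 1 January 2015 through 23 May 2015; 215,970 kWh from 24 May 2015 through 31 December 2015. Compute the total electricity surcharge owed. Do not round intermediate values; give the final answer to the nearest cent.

£26,493.82

1 January – 23 May 2015: 34,214 kWh at £0.08/kWh → £2,737.12
24 May – 31 December 2015: 215,970 kWh at £0.11/kWh → £23,756.70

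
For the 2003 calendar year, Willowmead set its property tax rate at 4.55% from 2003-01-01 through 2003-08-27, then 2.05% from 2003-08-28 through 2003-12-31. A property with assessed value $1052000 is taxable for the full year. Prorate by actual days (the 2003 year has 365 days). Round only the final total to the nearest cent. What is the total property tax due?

2003-01-01 to 2003-08-27: 239 days at 4.55% → $1052000 × 4.55% × 239/365 = $31342.3945
2003-08-28 to 2003-12-31: 126 days at 2.05% → $1052000 × 2.05% × 126/365 = $7444.7014
Total = $38787.0959

$38787.10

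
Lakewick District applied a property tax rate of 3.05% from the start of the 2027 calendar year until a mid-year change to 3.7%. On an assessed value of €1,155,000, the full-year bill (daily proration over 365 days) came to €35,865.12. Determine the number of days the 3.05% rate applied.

Let d = days at the first rate; then 365 − d days at the second rate.
€1,155,000 × [3.05%·d + 3.7%·(365−d)] / 365 = €35,865.12
Solving gives d = 334, so the new rate took effect on December 1, 2027.

334 days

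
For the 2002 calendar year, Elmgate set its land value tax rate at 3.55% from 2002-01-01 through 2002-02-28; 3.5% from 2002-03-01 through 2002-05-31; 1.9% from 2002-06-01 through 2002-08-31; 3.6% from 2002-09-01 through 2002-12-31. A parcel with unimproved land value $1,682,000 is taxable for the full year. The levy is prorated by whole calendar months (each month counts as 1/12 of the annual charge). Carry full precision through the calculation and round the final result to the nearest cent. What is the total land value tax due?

$52,842.83

2002-01-01 to 2002-02-28: 2 months at 3.55% → $1,682,000 × 3.55% × 2/12 = $9,951.8333
2002-03-01 to 2002-05-31: 3 months at 3.5% → $1,682,000 × 3.5% × 3/12 = $14,717.5000
2002-06-01 to 2002-08-31: 3 months at 1.9% → $1,682,000 × 1.9% × 3/12 = $7,989.5000
2002-09-01 to 2002-12-31: 4 months at 3.6% → $1,682,000 × 3.6% × 4/12 = $20,184.0000
Total = $52,842.8333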